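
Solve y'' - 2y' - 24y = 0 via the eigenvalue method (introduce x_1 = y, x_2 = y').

y(t) = c_1e^(-4t) + c_2e^(6t)

Let x_1 = y, x_2 = y'. Then x_1' = x_2 and x_2' = 24x_1 + 2x_2.
A = [[0,1],[24,2]]; det(A-λI) = λ^2 - 2λ - 24.
Eigenvalues λ = -4, 6 with eigenvectors (1,-4), (1,6).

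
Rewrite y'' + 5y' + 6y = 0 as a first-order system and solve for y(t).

y(t) = C_1e^(-2t) + C_2e^(-3t)

Let x_1 = y, x_2 = y'. Then x_1' = x_2 and x_2' = -6x_1 - 5x_2.
A = [[0,1],[-6,-5]]; det(A-λI) = λ^2 + 5λ + 6.
Eigenvalues λ = -2, -3 with eigenvectors (1,-2), (1,-3).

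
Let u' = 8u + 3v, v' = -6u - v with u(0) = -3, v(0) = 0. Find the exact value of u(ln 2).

-180

A = [[8,3],[-6,-1]]; eigenvalues λ = 2, 5.
Eigenvectors: (-1,2) for λ=2, (1,-1) for λ=5.
From the initial condition, c_1 = -3, c_2 = -6.
u(ln 2) = (-3)(2^2)(-1) + (-6)(2^5)(1) = -180.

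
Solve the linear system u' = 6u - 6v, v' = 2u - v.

u(t) = -2K_1e^(3t) + 3K_2e^(2t), v(t) = -K_1e^(3t) + 2K_2e^(2t)

Coefficient matrix A = [[6, -6], [2, -1]].
Characteristic polynomial det(A - λI) = λ^2 - 5λ + 6 = 0.
Eigenvalues λ = 3, 2.
For λ=3: (A-λI) row 1 is [3, -6], so an eigenvector is (-2, -1).
For λ=2: (A-λI) row 1 is [4, -6], so an eigenvector is (3, 2).
General solution: K_1e^(3t)(-2,-1) + K_2e^(2t)(3,2).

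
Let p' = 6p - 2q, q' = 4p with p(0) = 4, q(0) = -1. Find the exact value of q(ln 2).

A = [[6,-2],[4,0]]; eigenvalues λ = 4, 2.
Eigenvectors: (1,1) for λ=4, (-1,-2) for λ=2.
From the initial condition, c_1 = 9, c_2 = 5.
q(ln 2) = (9)(2^4)(1) + (5)(2^2)(-2) = 104.

104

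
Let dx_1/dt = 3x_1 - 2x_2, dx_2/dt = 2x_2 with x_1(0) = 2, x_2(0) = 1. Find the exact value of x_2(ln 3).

9

A = [[3,-2],[0,2]]; eigenvalues λ = 2, 3.
Eigenvectors: (2,1) for λ=2, (-1,0) for λ=3.
From the initial condition, c_1 = 1, c_2 = 0.
x_2(ln 3) = (1)(3^2)(1) + (0)(3^3)(0) = 9.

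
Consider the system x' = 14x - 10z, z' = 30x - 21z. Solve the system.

Coefficient matrix A = [[14, -10], [30, -21]].
Characteristic polynomial det(A - λI) = λ^2 + 7λ + 6 = 0.
Eigenvalues λ = -1, -6.
For λ=-1: (A-λI) row 1 is [15, -10], so an eigenvector is (2, 3).
For λ=-6: (A-λI) row 1 is [20, -10], so an eigenvector is (-1, -2).
General solution: K_1e^(-t)(2,3) + K_2e^(-6t)(-1,-2).

x(t) = 2K_1e^(-t) - K_2e^(-6t), z(t) = 3K_1e^(-t) - 2K_2e^(-6t)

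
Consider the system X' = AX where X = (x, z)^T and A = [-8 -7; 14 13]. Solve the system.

Coefficient matrix A = [[-8, -7], [14, 13]].
Characteristic polynomial det(A - λI) = λ^2 - 5λ - 6 = 0.
Eigenvalues λ = -1, 6.
For λ=-1: (A-λI) row 1 is [-7, -7], so an eigenvector is (1, -1).
For λ=6: (A-λI) row 1 is [-14, -7], so an eigenvector is (-1, 2).
General solution: C_1e^(-t)(1,-1) + C_2e^(6t)(-1,2).

x(t) = C_1e^(-t) - C_2e^(6t), z(t) = -C_1e^(-t) + 2C_2e^(6t)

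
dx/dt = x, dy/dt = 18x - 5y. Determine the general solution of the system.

Coefficient matrix A = [[1, 0], [18, -5]].
Characteristic polynomial det(A - λI) = λ^2 + 4λ - 5 = 0.
Eigenvalues λ = 1, -5.
For λ=1: (A-λI) row 2 is [18, -6], so an eigenvector is (1, 3).
For λ=-5: (A-λI) row 1 is [6, 0], so an eigenvector is (0, -1).
General solution: c_1e^(t)(1,3) + c_2e^(-5t)(0,-1).

x(t) = c_1e^(t), y(t) = 3c_1e^(t) - c_2e^(-5t)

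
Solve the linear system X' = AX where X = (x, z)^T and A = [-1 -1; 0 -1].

x(t) = -K_1e^(-t) - K_2te^(-t) - 2K_2e^(-t), z(t) = K_2e^(-t)

Coefficient matrix A = [[-1, -1], [0, -1]].
Characteristic polynomial det(A - λI) = λ^2 + 2λ + 1 = 0.
Single eigenvalue λ = -1 with algebraic multiplicity 2.
Eigenvector v = (-1,0); generalized eigenvector w with (A-λI)w=v is (-2,1).
General solution: e^(-t)[K_1·v + K_2·(t·v + w)].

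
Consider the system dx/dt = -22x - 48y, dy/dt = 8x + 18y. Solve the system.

Coefficient matrix A = [[-22, -48], [8, 18]].
Characteristic polynomial det(A - λI) = λ^2 + 4λ - 12 = 0.
Eigenvalues λ = -6, 2.
For λ=-6: (A-λI) row 1 is [-16, -48], so an eigenvector is (3, -1).
For λ=2: (A-λI) row 1 is [-24, -48], so an eigenvector is (-2, 1).
General solution: c_1e^(-6t)(3,-1) + c_2e^(2t)(-2,1).

x(t) = 3c_1e^(-6t) - 2c_2e^(2t), y(t) = -c_1e^(-6t) + c_2e^(2t)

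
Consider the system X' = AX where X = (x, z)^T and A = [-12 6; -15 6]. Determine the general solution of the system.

Coefficient matrix A = [[-12, 6], [-15, 6]].
Characteristic polynomial det(A - λI) = λ^2 + 6λ + 18 = 0.
Eigenvalues λ = -3 ± 3i (complex conjugate pair).
For λ=-3+3i: an eigenvector is (1,2) - i(1,1) = (1 - i, 2 - i).
A real fundamental pair from Re and Im of e^((-3+3i)t)v: X_1 = e^(-3t)(cos(3t)·(1,2) + sin(3t)·(1,1)), X_2 = e^(-3t)(sin(3t)·(1,2) - cos(3t)·(1,1)).
General solution: C_1X_1 + C_2X_2.

x(t) = C_1e^(-3t)sin(3t) + C_1e^(-3t)cos(3t) + C_2e^(-3t)sin(3t) - C_2e^(-3t)cos(3t), z(t) = C_1e^(-3t)sin(3t) + 2C_1e^(-3t)cos(3t) + 2C_2e^(-3t)sin(3t) - C_2e^(-3t)cos(3t)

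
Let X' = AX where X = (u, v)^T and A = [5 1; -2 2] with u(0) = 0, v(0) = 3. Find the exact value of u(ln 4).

A = [[5,1],[-2,2]]; eigenvalues λ = 4, 3.
Eigenvectors: (1,-1) for λ=4, (1,-2) for λ=3.
From the initial condition, c_1 = 3, c_2 = -3.
u(ln 4) = (3)(4^4)(1) + (-3)(4^3)(1) = 576.

576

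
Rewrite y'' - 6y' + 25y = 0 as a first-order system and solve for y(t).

Let x_1 = y, x_2 = y'. Then x_1' = x_2 and x_2' = -25x_1 + 6x_2.
A = [[0,1],[-25,6]]; det(A-λI) = λ^2 - 6λ + 25.
Eigenvalues λ = 3 ± 4i.

y(t) = K_1e^(3t)cos(4t) + K_2e^(3t)sin(4t)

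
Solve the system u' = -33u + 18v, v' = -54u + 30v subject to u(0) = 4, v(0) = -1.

Coefficient matrix A = [[-33, 18], [-54, 30]].
Characteristic polynomial det(A - λI) = λ^2 + 3λ - 18 = 0.
Eigenvalues λ = -6, 3.
For λ=-6: (A-λI) row 1 is [-27, 18], so an eigenvector is (-2, -3).
For λ=3: (A-λI) row 1 is [-36, 18], so an eigenvector is (-1, -2).
General solution: c_1e^(-6t)(-2,-3) + c_2e^(3t)(-1,-2).
Applying u(0)=4, v(0)=-1 gives c_1=-9, c_2=14.

u(t) = -14e^(3t) + 18e^(-6t), v(t) = -28e^(3t) + 27e^(-6t)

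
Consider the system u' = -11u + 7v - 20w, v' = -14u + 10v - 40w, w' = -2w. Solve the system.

u(t) = 4K_1e^(-2t) + K_2e^(3t) + K_3e^(-4t), v(t) = 8K_1e^(-2t) + 2K_2e^(3t) + K_3e^(-4t), w(t) = K_1e^(-2t)

Coefficient matrix A = [[-11, 7, -20], [-14, 10, -40], [0, 0, -2]].
det(A - λI) = 0 gives eigenvalues λ = -2, 3, -4.
For λ=-2: eigenvector (4,8,1).
For λ=3: eigenvector (1,2,0).
For λ=-4: eigenvector (1,1,0).
General solution: K_1e^(-2t)(4,8,1) + K_2e^(3t)(1,2,0) + K_3e^(-4t)(1,1,0).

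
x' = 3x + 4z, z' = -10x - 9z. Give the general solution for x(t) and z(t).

Coefficient matrix A = [[3, 4], [-10, -9]].
Characteristic polynomial det(A - λI) = λ^2 + 6λ + 13 = 0.
Eigenvalues λ = -3 ± 2i (complex conjugate pair).
For λ=-3+2i: an eigenvector is (1,-2) - i(-1,1) = (1 + i, -2 - i).
A real fundamental pair from Re and Im of e^((-3+2i)t)v: X_1 = e^(-3t)(cos(2t)·(1,-2) + sin(2t)·(-1,1)), X_2 = e^(-3t)(sin(2t)·(1,-2) - cos(2t)·(-1,1)).
General solution: K_1X_1 + K_2X_2.

x(t) = -K_1e^(-3t)sin(2t) + K_1e^(-3t)cos(2t) + K_2e^(-3t)sin(2t) + K_2e^(-3t)cos(2t), z(t) = K_1e^(-3t)sin(2t) - 2K_1e^(-3t)cos(2t) - 2K_2e^(-3t)sin(2t) - K_2e^(-3t)cos(2t)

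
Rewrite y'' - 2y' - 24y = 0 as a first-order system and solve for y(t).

y(t) = K_1e^(-4t) + K_2e^(6t)

Let x_1 = y, x_2 = y'. Then x_1' = x_2 and x_2' = 24x_1 + 2x_2.
A = [[0,1],[24,2]]; det(A-λI) = λ^2 - 2λ - 24.
Eigenvalues λ = -4, 6 with eigenvectors (1,-4), (1,6).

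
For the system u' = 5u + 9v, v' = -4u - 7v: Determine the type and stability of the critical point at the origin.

A = [[5,9],[-4,-7]]; det(A-λI) = λ^2 + 2λ + 1.
repeated λ = -1 with a single eigenvector.

stable improper node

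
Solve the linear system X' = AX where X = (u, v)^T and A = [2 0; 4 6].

Coefficient matrix A = [[2, 0], [4, 6]].
Characteristic polynomial det(A - λI) = λ^2 - 8λ + 12 = 0.
Eigenvalues λ = 2, 6.
For λ=2: (A-λI) row 2 is [4, 4], so an eigenvector is (-1, 1).
For λ=6: (A-λI) row 1 is [-4, 0], so an eigenvector is (0, 1).
General solution: C_1e^(2t)(-1,1) + C_2e^(6t)(0,1).

u(t) = -C_1e^(2t), v(t) = C_1e^(2t) + C_2e^(6t)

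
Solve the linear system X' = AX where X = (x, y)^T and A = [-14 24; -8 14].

Coefficient matrix A = [[-14, 24], [-8, 14]].
Characteristic polynomial det(A - λI) = λ^2 - 4 = 0.
Eigenvalues λ = -2, 2.
For λ=-2: (A-λI) row 1 is [-12, 24], so an eigenvector is (2, 1).
For λ=2: (A-λI) row 1 is [-16, 24], so an eigenvector is (-3, -2).
General solution: c_1e^(-2t)(2,1) + c_2e^(2t)(-3,-2).

x(t) = 2c_1e^(-2t) - 3c_2e^(2t), y(t) = c_1e^(-2t) - 2c_2e^(2t)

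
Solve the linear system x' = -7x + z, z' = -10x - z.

x(t) = K_1e^(-4t)sin(t) - K_2e^(-4t)cos(t), z(t) = 3K_1e^(-4t)sin(t) + K_1e^(-4t)cos(t) + K_2e^(-4t)sin(t) - 3K_2e^(-4t)cos(t)

Coefficient matrix A = [[-7, 1], [-10, -1]].
Characteristic polynomial det(A - λI) = λ^2 + 8λ + 17 = 0.
Eigenvalues λ = -4 ± i (complex conjugate pair).
For λ=-4+i: an eigenvector is (0,1) - i(1,3) = (0 - i, 1 - 3i).
A real fundamental pair from Re and Im of e^((-4+i)t)v: X_1 = e^(-4t)(cos(t)·(0,1) + sin(t)·(1,3)), X_2 = e^(-4t)(sin(t)·(0,1) - cos(t)·(1,3)).
General solution: K_1X_1 + K_2X_2.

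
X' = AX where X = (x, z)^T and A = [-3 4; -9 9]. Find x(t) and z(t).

Coefficient matrix A = [[-3, 4], [-9, 9]].
Characteristic polynomial det(A - λI) = λ^2 - 6λ + 9 = 0.
Single eigenvalue λ = 3 with algebraic multiplicity 2.
Eigenvector v = (2,3); generalized eigenvector w with (A-λI)w=v is (1,2).
General solution: e^(3t)[c_1·v + c_2·(t·v + w)].

x(t) = 2c_1e^(3t) + 2c_2te^(3t) + c_2e^(3t), z(t) = 3c_1e^(3t) + 3c_2te^(3t) + 2c_2e^(3t)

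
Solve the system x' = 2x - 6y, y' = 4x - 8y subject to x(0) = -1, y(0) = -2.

x(t) = 3e^(-2t) - 4e^(-4t), y(t) = 2e^(-2t) - 4e^(-4t)

Coefficient matrix A = [[2, -6], [4, -8]].
Characteristic polynomial det(A - λI) = λ^2 + 6λ + 8 = 0.
Eigenvalues λ = -4, -2.
For λ=-4: (A-λI) row 1 is [6, -6], so an eigenvector is (1, 1).
For λ=-2: (A-λI) row 1 is [4, -6], so an eigenvector is (-3, -2).
General solution: c_1e^(-4t)(1,1) + c_2e^(-2t)(-3,-2).
Applying x(0)=-1, y(0)=-2 gives c_1=-4, c_2=-1.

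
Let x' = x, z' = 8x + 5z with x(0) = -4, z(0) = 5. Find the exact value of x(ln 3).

-12

A = [[1,0],[8,5]]; eigenvalues λ = 5, 1.
Eigenvectors: (0,1) for λ=5, (1,-2) for λ=1.
From the initial condition, c_1 = -3, c_2 = -4.
x(ln 3) = (-3)(3^5)(0) + (-4)(3^1)(1) = -12.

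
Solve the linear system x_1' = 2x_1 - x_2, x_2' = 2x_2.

Coefficient matrix A = [[2, -1], [0, 2]].
Characteristic polynomial det(A - λI) = λ^2 - 4λ + 4 = 0.
Single eigenvalue λ = 2 with algebraic multiplicity 2.
Eigenvector v = (1,0); generalized eigenvector w with (A-λI)w=v is (3,-1).
General solution: e^(2t)[C_1·v + C_2·(t·v + w)].

x_1(t) = C_1e^(2t) + C_2te^(2t) + 3C_2e^(2t), x_2(t) = -C_2e^(2t)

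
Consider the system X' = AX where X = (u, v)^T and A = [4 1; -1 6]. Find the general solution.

u(t) = -c_1e^(5t) - c_2te^(5t) - c_2e^(5t), v(t) = -c_1e^(5t) - c_2te^(5t) - 2c_2e^(5t)

Coefficient matrix A = [[4, 1], [-1, 6]].
Characteristic polynomial det(A - λI) = λ^2 - 10λ + 25 = 0.
Single eigenvalue λ = 5 with algebraic multiplicity 2.
Eigenvector v = (-1,-1); generalized eigenvector w with (A-λI)w=v is (-1,-2).
General solution: e^(5t)[c_1·v + c_2·(t·v + w)].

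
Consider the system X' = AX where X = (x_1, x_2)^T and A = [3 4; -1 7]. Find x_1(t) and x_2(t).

Coefficient matrix A = [[3, 4], [-1, 7]].
Characteristic polynomial det(A - λI) = λ^2 - 10λ + 25 = 0.
Single eigenvalue λ = 5 with algebraic multiplicity 2.
Eigenvector v = (-2,-1); generalized eigenvector w with (A-λI)w=v is (3,1).
General solution: e^(5t)[C_1·v + C_2·(t·v + w)].

x_1(t) = -2C_1e^(5t) - 2C_2te^(5t) + 3C_2e^(5t), x_2(t) = -C_1e^(5t) - C_2te^(5t) + C_2e^(5t)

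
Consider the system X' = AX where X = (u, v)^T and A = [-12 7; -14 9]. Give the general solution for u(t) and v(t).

u(t) = -K_1e^(2t) + K_2e^(-5t), v(t) = -2K_1e^(2t) + K_2e^(-5t)

Coefficient matrix A = [[-12, 7], [-14, 9]].
Characteristic polynomial det(A - λI) = λ^2 + 3λ - 10 = 0.
Eigenvalues λ = 2, -5.
For λ=2: (A-λI) row 1 is [-14, 7], so an eigenvector is (-1, -2).
For λ=-5: (A-λI) row 1 is [-7, 7], so an eigenvector is (1, 1).
General solution: K_1e^(2t)(-1,-2) + K_2e^(-5t)(1,1).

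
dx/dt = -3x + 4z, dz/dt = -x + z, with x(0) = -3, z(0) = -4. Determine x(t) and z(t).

Coefficient matrix A = [[-3, 4], [-1, 1]].
Characteristic polynomial det(A - λI) = λ^2 + 2λ + 1 = 0.
Single eigenvalue λ = -1 with algebraic multiplicity 2.
Eigenvector v = (2,1); generalized eigenvector w with (A-λI)w=v is (3,2).
General solution: e^(-t)[K_1·v + K_2·(t·v + w)].
Applying x(0)=-3, z(0)=-4 gives K_1=6, K_2=-5.

x(t) = -10te^(-t) - 3e^(-t), z(t) = -5te^(-t) - 4e^(-t)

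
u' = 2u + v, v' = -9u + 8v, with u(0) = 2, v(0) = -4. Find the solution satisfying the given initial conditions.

Coefficient matrix A = [[2, 1], [-9, 8]].
Characteristic polynomial det(A - λI) = λ^2 - 10λ + 25 = 0.
Single eigenvalue λ = 5 with algebraic multiplicity 2.
Eigenvector v = (1,3); generalized eigenvector w with (A-λI)w=v is (-1,-2).
General solution: e^(5t)[c_1·v + c_2·(t·v + w)].
Applying u(0)=2, v(0)=-4 gives c_1=-8, c_2=-10.

u(t) = -10te^(5t) + 2e^(5t), v(t) = -30te^(5t) - 4e^(5t)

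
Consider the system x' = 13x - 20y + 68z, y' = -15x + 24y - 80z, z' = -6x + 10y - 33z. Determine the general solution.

Coefficient matrix A = [[13, -20, 68], [-15, 24, -80], [-6, 10, -33]].
det(A - λI) = 0 gives eigenvalues λ = 4, 1, -1.
For λ=4: eigenvector (-4,5,2).
For λ=1: eigenvector (-3,5,2).
For λ=-1: eigenvector (-2,2,1).
General solution: K_1e^(4t)(-4,5,2) + K_2e^(t)(-3,5,2) + K_3e^(-t)(-2,2,1).

x(t) = -4K_1e^(4t) - 3K_2e^(t) - 2K_3e^(-t), y(t) = 5K_1e^(4t) + 5K_2e^(t) + 2K_3e^(-t), z(t) = 2K_1e^(4t) + 2K_2e^(t) + K_3e^(-t)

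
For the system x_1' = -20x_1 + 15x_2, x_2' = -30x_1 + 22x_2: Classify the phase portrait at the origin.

unstable spiral

A = [[-20,15],[-30,22]]; det(A-λI) = λ^2 - 2λ + 10.
λ = 1 ± 3i: positive real part.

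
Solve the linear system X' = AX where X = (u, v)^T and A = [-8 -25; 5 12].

u(t) = 2C_1e^(2t)sin(5t) - C_1e^(2t)cos(5t) - C_2e^(2t)sin(5t) - 2C_2e^(2t)cos(5t), v(t) = -C_1e^(2t)sin(5t) + C_2e^(2t)cos(5t)

Coefficient matrix A = [[-8, -25], [5, 12]].
Characteristic polynomial det(A - λI) = λ^2 - 4λ + 29 = 0.
Eigenvalues λ = 2 ± 5i (complex conjugate pair).
For λ=2+5i: an eigenvector is (-1,0) - i(2,-1) = (-1 - 2i, 0 + i).
A real fundamental pair from Re and Im of e^((2+5i)t)v: X_1 = e^(2t)(cos(5t)·(-1,0) + sin(5t)·(2,-1)), X_2 = e^(2t)(sin(5t)·(-1,0) - cos(5t)·(2,-1)).
General solution: C_1X_1 + C_2X_2.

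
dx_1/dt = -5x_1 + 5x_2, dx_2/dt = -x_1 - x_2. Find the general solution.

Coefficient matrix A = [[-5, 5], [-1, -1]].
Characteristic polynomial det(A - λI) = λ^2 + 6λ + 10 = 0.
Eigenvalues λ = -3 ± i (complex conjugate pair).
For λ=-3+i: an eigenvector is (-2,-1) - i(-1,0) = (-2 + i, -1).
A real fundamental pair from Re and Im of e^((-3+i)t)v: X_1 = e^(-3t)(cos(t)·(-2,-1) + sin(t)·(-1,0)), X_2 = e^(-3t)(sin(t)·(-2,-1) - cos(t)·(-1,0)).
General solution: c_1X_1 + c_2X_2.

x_1(t) = -c_1e^(-3t)sin(t) - 2c_1e^(-3t)cos(t) - 2c_2e^(-3t)sin(t) + c_2e^(-3t)cos(t), x_2(t) = -c_1e^(-3t)cos(t) - c_2e^(-3t)sin(t)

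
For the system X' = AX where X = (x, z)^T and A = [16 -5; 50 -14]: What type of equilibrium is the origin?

unstable spiral

A = [[16,-5],[50,-14]]; det(A-λI) = λ^2 - 2λ + 26.
λ = 1 ± 5i: positive real part.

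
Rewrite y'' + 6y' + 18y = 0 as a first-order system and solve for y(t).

y(t) = c_1e^(-3t)cos(3t) + c_2e^(-3t)sin(3t)

Let x_1 = y, x_2 = y'. Then x_1' = x_2 and x_2' = -18x_1 - 6x_2.
A = [[0,1],[-18,-6]]; det(A-λI) = λ^2 + 6λ + 18.
Eigenvalues λ = -3 ± 3i.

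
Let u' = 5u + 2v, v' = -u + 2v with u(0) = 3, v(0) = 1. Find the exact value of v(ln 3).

A = [[5,2],[-1,2]]; eigenvalues λ = 3, 4.
Eigenvectors: (-1,1) for λ=3, (2,-1) for λ=4.
From the initial condition, c_1 = 5, c_2 = 4.
v(ln 3) = (5)(3^3)(1) + (4)(3^4)(-1) = -189.

-189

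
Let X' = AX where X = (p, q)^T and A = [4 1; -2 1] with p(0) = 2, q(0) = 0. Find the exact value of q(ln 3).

-72

A = [[4,1],[-2,1]]; eigenvalues λ = 2, 3.
Eigenvectors: (1,-2) for λ=2, (-1,1) for λ=3.
From the initial condition, c_1 = -2, c_2 = -4.
q(ln 3) = (-2)(3^2)(-2) + (-4)(3^3)(1) = -72.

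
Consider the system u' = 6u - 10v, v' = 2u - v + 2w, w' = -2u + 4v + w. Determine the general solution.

u(t) = 5c_1e^(2t) - 10c_2e^(3t) - 2c_3e^(t), v(t) = 2c_1e^(2t) - 3c_2e^(3t) - c_3e^(t), w(t) = -2c_1e^(2t) + 4c_2e^(3t) + c_3e^(t)

Coefficient matrix A = [[6, -10, 0], [2, -1, 2], [-2, 4, 1]].
det(A - λI) = 0 gives eigenvalues λ = 2, 3, 1.
For λ=2: eigenvector (5,2,-2).
For λ=3: eigenvector (-10,-3,4).
For λ=1: eigenvector (-2,-1,1).
General solution: c_1e^(2t)(5,2,-2) + c_2e^(3t)(-10,-3,4) + c_3e^(t)(-2,-1,1).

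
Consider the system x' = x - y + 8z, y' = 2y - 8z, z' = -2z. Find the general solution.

x(t) = -2C_1e^(-2t) + C_2e^(t) + C_3e^(2t), y(t) = 2C_1e^(-2t) - C_3e^(2t), z(t) = C_1e^(-2t)

Coefficient matrix A = [[1, -1, 8], [0, 2, -8], [0, 0, -2]].
det(A - λI) = 0 gives eigenvalues λ = -2, 1, 2.
For λ=-2: eigenvector (-2,2,1).
For λ=1: eigenvector (1,0,0).
For λ=2: eigenvector (1,-1,0).
General solution: C_1e^(-2t)(-2,2,1) + C_2e^(t)(1,0,0) + C_3e^(2t)(1,-1,0).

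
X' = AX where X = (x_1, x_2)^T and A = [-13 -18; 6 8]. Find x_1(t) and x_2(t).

Coefficient matrix A = [[-13, -18], [6, 8]].
Characteristic polynomial det(A - λI) = λ^2 + 5λ + 4 = 0.
Eigenvalues λ = -1, -4.
For λ=-1: (A-λI) row 1 is [-12, -18], so an eigenvector is (-3, 2).
For λ=-4: (A-λI) row 1 is [-9, -18], so an eigenvector is (-2, 1).
General solution: K_1e^(-t)(-3,2) + K_2e^(-4t)(-2,1).

x_1(t) = -3K_1e^(-t) - 2K_2e^(-4t), x_2(t) = 2K_1e^(-t) + K_2e^(-4t)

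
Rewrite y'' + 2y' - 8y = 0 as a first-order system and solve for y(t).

y(t) = C_1e^(2t) + C_2e^(-4t)

Let x_1 = y, x_2 = y'. Then x_1' = x_2 and x_2' = 8x_1 - 2x_2.
A = [[0,1],[8,-2]]; det(A-λI) = λ^2 + 2λ - 8.
Eigenvalues λ = 2, -4 with eigenvectors (1,2), (1,-4).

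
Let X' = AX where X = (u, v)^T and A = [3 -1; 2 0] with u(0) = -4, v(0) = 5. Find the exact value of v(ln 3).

A = [[3,-1],[2,0]]; eigenvalues λ = 1, 2.
Eigenvectors: (1,2) for λ=1, (1,1) for λ=2.
From the initial condition, c_1 = 9, c_2 = -13.
v(ln 3) = (9)(3^1)(2) + (-13)(3^2)(1) = -63.

-63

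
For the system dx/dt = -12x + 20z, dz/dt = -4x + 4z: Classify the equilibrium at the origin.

stable spiral

A = [[-12,20],[-4,4]]; det(A-λI) = λ^2 + 8λ + 32.
λ = -4 ± 4i: negative real part.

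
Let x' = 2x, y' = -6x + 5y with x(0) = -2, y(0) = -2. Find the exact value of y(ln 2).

A = [[2,0],[-6,5]]; eigenvalues λ = 5, 2.
Eigenvectors: (0,1) for λ=5, (-1,-2) for λ=2.
From the initial condition, c_1 = 2, c_2 = 2.
y(ln 2) = (2)(2^5)(1) + (2)(2^2)(-2) = 48.

48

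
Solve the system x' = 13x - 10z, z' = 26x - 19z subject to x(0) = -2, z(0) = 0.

x(t) = -16e^(-3t)sin(2t) - 2e^(-3t)cos(2t), z(t) = -26e^(-3t)sin(2t)

Coefficient matrix A = [[13, -10], [26, -19]].
Characteristic polynomial det(A - λI) = λ^2 + 6λ + 13 = 0.
Eigenvalues λ = -3 ± 2i (complex conjugate pair).
For λ=-3+2i: an eigenvector is (-1,-2) - i(2,3) = (-1 - 2i, -2 - 3i).
A real fundamental pair from Re and Im of e^((-3+2i)t)v: X_1 = e^(-3t)(cos(2t)·(-1,-2) + sin(2t)·(2,3)), X_2 = e^(-3t)(sin(2t)·(-1,-2) - cos(2t)·(2,3)).
General solution: C_1X_1 + C_2X_2.
Applying x(0)=-2, z(0)=0 gives C_1=-6, C_2=4.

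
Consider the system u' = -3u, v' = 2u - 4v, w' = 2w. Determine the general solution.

u(t) = K_1e^(-3t), v(t) = 2K_1e^(-3t) + K_2e^(-4t), w(t) = K_3e^(2t)

Coefficient matrix A = [[-3, 0, 0], [2, -4, 0], [0, 0, 2]].
det(A - λI) = 0 gives eigenvalues λ = -3, -4, 2.
For λ=-3: eigenvector (1,2,0).
For λ=-4: eigenvector (0,1,0).
For λ=2: eigenvector (0,0,1).
General solution: K_1e^(-3t)(1,2,0) + K_2e^(-4t)(0,1,0) + K_3e^(2t)(0,0,1).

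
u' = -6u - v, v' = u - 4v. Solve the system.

Coefficient matrix A = [[-6, -1], [1, -4]].
Characteristic polynomial det(A - λI) = λ^2 + 10λ + 25 = 0.
Single eigenvalue λ = -5 with algebraic multiplicity 2.
Eigenvector v = (-1,1); generalized eigenvector w with (A-λI)w=v is (0,1).
General solution: e^(-5t)[c_1·v + c_2·(t·v + w)].

u(t) = -c_1e^(-5t) - c_2te^(-5t), v(t) = c_1e^(-5t) + c_2te^(-5t) + c_2e^(-5t)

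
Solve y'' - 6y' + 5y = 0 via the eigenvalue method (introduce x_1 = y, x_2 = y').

y(t) = C_1e^(5t) + C_2e^(t)

Let x_1 = y, x_2 = y'. Then x_1' = x_2 and x_2' = -5x_1 + 6x_2.
A = [[0,1],[-5,6]]; det(A-λI) = λ^2 - 6λ + 5.
Eigenvalues λ = 5, 1 with eigenvectors (1,5), (1,1).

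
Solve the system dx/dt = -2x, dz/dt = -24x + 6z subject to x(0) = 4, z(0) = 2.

x(t) = 4e^(-2t), z(t) = -10e^(6t) + 12e^(-2t)

Coefficient matrix A = [[-2, 0], [-24, 6]].
Characteristic polynomial det(A - λI) = λ^2 - 4λ - 12 = 0.
Eigenvalues λ = 6, -2.
For λ=6: (A-λI) row 1 is [-8, 0], so an eigenvector is (0, -1).
For λ=-2: (A-λI) row 2 is [-24, 8], so an eigenvector is (1, 3).
General solution: c_1e^(6t)(0,-1) + c_2e^(-2t)(1,3).
Applying x(0)=4, z(0)=2 gives c_1=10, c_2=4.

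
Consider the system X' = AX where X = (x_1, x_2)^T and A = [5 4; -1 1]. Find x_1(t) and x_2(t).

x_1(t) = -2c_1e^(3t) - 2c_2te^(3t) + 3c_2e^(3t), x_2(t) = c_1e^(3t) + c_2te^(3t) - 2c_2e^(3t)

Coefficient matrix A = [[5, 4], [-1, 1]].
Characteristic polynomial det(A - λI) = λ^2 - 6λ + 9 = 0.
Single eigenvalue λ = 3 with algebraic multiplicity 2.
Eigenvector v = (-2,1); generalized eigenvector w with (A-λI)w=v is (3,-2).
General solution: e^(3t)[c_1·v + c_2·(t·v + w)].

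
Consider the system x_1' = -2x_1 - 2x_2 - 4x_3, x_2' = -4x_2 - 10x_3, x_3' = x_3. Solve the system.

Coefficient matrix A = [[-2, -2, -4], [0, -4, -10], [0, 0, 1]].
det(A - λI) = 0 gives eigenvalues λ = -4, -2, 1.
For λ=-4: eigenvector (1,1,0).
For λ=-2: eigenvector (-1,0,0).
For λ=1: eigenvector (0,-2,1).
General solution: C_1e^(-4t)(1,1,0) + C_2e^(-2t)(-1,0,0) + C_3e^(t)(0,-2,1).

x_1(t) = C_1e^(-4t) - C_2e^(-2t), x_2(t) = C_1e^(-4t) - 2C_3e^(t), x_3(t) = C_3e^(t)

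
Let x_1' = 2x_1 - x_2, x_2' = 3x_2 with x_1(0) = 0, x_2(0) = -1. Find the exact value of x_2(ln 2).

-8

A = [[2,-1],[0,3]]; eigenvalues λ = 2, 3.
Eigenvectors: (1,0) for λ=2, (-1,1) for λ=3.
From the initial condition, c_1 = -1, c_2 = -1.
x_2(ln 2) = (-1)(2^2)(0) + (-1)(2^3)(1) = -8.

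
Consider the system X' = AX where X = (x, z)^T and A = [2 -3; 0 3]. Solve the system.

Coefficient matrix A = [[2, -3], [0, 3]].
Characteristic polynomial det(A - λI) = λ^2 - 5λ + 6 = 0.
Eigenvalues λ = 3, 2.
For λ=3: (A-λI) row 1 is [-1, -3], so an eigenvector is (-3, 1).
For λ=2: (A-λI) row 1 is [0, -3], so an eigenvector is (1, 0).
General solution: c_1e^(3t)(-3,1) + c_2e^(2t)(1,0).

x(t) = -3c_1e^(3t) + c_2e^(2t), z(t) = c_1e^(3t)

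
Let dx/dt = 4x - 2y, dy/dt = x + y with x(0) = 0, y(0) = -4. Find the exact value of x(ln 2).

A = [[4,-2],[1,1]]; eigenvalues λ = 2, 3.
Eigenvectors: (-1,-1) for λ=2, (-2,-1) for λ=3.
From the initial condition, c_1 = 8, c_2 = -4.
x(ln 2) = (8)(2^2)(-1) + (-4)(2^3)(-2) = 32.

32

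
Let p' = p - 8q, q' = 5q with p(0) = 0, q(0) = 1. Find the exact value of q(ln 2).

32

A = [[1,-8],[0,5]]; eigenvalues λ = 1, 5.
Eigenvectors: (1,0) for λ=1, (2,-1) for λ=5.
From the initial condition, c_1 = 2, c_2 = -1.
q(ln 2) = (2)(2^1)(0) + (-1)(2^5)(-1) = 32.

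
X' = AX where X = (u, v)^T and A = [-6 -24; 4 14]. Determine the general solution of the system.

u(t) = 3c_1e^(2t) - 2c_2e^(6t), v(t) = -c_1e^(2t) + c_2e^(6t)

Coefficient matrix A = [[-6, -24], [4, 14]].
Characteristic polynomial det(A - λI) = λ^2 - 8λ + 12 = 0.
Eigenvalues λ = 2, 6.
For λ=2: (A-λI) row 1 is [-8, -24], so an eigenvector is (3, -1).
For λ=6: (A-λI) row 1 is [-12, -24], so an eigenvector is (-2, 1).
General solution: c_1e^(2t)(3,-1) + c_2e^(6t)(-2,1).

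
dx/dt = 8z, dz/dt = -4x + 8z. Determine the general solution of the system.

x(t) = -K_1e^(4t)sin(4t) + K_1e^(4t)cos(4t) + K_2e^(4t)sin(4t) + K_2e^(4t)cos(4t), z(t) = -K_1e^(4t)sin(4t) + K_2e^(4t)cos(4t)

Coefficient matrix A = [[0, 8], [-4, 8]].
Characteristic polynomial det(A - λI) = λ^2 - 8λ + 32 = 0.
Eigenvalues λ = 4 ± 4i (complex conjugate pair).
For λ=4+4i: an eigenvector is (1,0) - i(-1,-1) = (1 + i, 0 + i).
A real fundamental pair from Re and Im of e^((4+4i)t)v: X_1 = e^(4t)(cos(4t)·(1,0) + sin(4t)·(-1,-1)), X_2 = e^(4t)(sin(4t)·(1,0) - cos(4t)·(-1,-1)).
General solution: K_1X_1 + K_2X_2.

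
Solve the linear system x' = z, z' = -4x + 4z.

x(t) = -K_1e^(2t) - K_2te^(2t) + 2K_2e^(2t), z(t) = -2K_1e^(2t) - 2K_2te^(2t) + 3K_2e^(2t)

Coefficient matrix A = [[0, 1], [-4, 4]].
Characteristic polynomial det(A - λI) = λ^2 - 4λ + 4 = 0.
Single eigenvalue λ = 2 with algebraic multiplicity 2.
Eigenvector v = (-1,-2); generalized eigenvector w with (A-λI)w=v is (2,3).
General solution: e^(2t)[K_1·v + K_2·(t·v + w)].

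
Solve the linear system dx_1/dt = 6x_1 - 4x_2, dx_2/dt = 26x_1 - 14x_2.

Coefficient matrix A = [[6, -4], [26, -14]].
Characteristic polynomial det(A - λI) = λ^2 + 8λ + 20 = 0.
Eigenvalues λ = -4 ± 2i (complex conjugate pair).
For λ=-4+2i: an eigenvector is (1,2) - i(1,3) = (1 - i, 2 - 3i).
A real fundamental pair from Re and Im of e^((-4+2i)t)v: X_1 = e^(-4t)(cos(2t)·(1,2) + sin(2t)·(1,3)), X_2 = e^(-4t)(sin(2t)·(1,2) - cos(2t)·(1,3)).
General solution: K_1X_1 + K_2X_2.

x_1(t) = K_1e^(-4t)sin(2t) + K_1e^(-4t)cos(2t) + K_2e^(-4t)sin(2t) - K_2e^(-4t)cos(2t), x_2(t) = 3K_1e^(-4t)sin(2t) + 2K_1e^(-4t)cos(2t) + 2K_2e^(-4t)sin(2t) - 3K_2e^(-4t)cos(2t)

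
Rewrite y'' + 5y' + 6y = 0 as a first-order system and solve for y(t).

y(t) = K_1e^(-2t) + K_2e^(-3t)

Let x_1 = y, x_2 = y'. Then x_1' = x_2 and x_2' = -6x_1 - 5x_2.
A = [[0,1],[-6,-5]]; det(A-λI) = λ^2 + 5λ + 6.
Eigenvalues λ = -2, -3 with eigenvectors (1,-2), (1,-3).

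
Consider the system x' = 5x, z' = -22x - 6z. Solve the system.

Coefficient matrix A = [[5, 0], [-22, -6]].
Characteristic polynomial det(A - λI) = λ^2 + λ - 30 = 0.
Eigenvalues λ = -6, 5.
For λ=-6: (A-λI) row 1 is [11, 0], so an eigenvector is (0, 1).
For λ=5: (A-λI) row 2 is [-22, -11], so an eigenvector is (1, -2).
General solution: C_1e^(-6t)(0,1) + C_2e^(5t)(1,-2).

x(t) = C_2e^(5t), z(t) = C_1e^(-6t) - 2C_2e^(5t)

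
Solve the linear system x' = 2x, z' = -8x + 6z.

Coefficient matrix A = [[2, 0], [-8, 6]].
Characteristic polynomial det(A - λI) = λ^2 - 8λ + 12 = 0.
Eigenvalues λ = 6, 2.
For λ=6: (A-λI) row 1 is [-4, 0], so an eigenvector is (0, -1).
For λ=2: (A-λI) row 2 is [-8, 4], so an eigenvector is (1, 2).
General solution: K_1e^(6t)(0,-1) + K_2e^(2t)(1,2).

x(t) = K_2e^(2t), z(t) = -K_1e^(6t) + 2K_2e^(2t)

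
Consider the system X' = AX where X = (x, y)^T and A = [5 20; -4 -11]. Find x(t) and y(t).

x(t) = 2C_1e^(-3t)sin(4t) + C_1e^(-3t)cos(4t) + C_2e^(-3t)sin(4t) - 2C_2e^(-3t)cos(4t), y(t) = -C_1e^(-3t)sin(4t) + C_2e^(-3t)cos(4t)

Coefficient matrix A = [[5, 20], [-4, -11]].
Characteristic polynomial det(A - λI) = λ^2 + 6λ + 25 = 0.
Eigenvalues λ = -3 ± 4i (complex conjugate pair).
For λ=-3+4i: an eigenvector is (1,0) - i(2,-1) = (1 - 2i, 0 + i).
A real fundamental pair from Re and Im of e^((-3+4i)t)v: X_1 = e^(-3t)(cos(4t)·(1,0) + sin(4t)·(2,-1)), X_2 = e^(-3t)(sin(4t)·(1,0) - cos(4t)·(2,-1)).
General solution: C_1X_1 + C_2X_2.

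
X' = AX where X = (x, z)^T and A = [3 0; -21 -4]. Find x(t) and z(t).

Coefficient matrix A = [[3, 0], [-21, -4]].
Characteristic polynomial det(A - λI) = λ^2 + λ - 12 = 0.
Eigenvalues λ = 3, -4.
For λ=3: (A-λI) row 2 is [-21, -7], so an eigenvector is (-1, 3).
For λ=-4: (A-λI) row 1 is [7, 0], so an eigenvector is (0, 1).
General solution: C_1e^(3t)(-1,3) + C_2e^(-4t)(0,1).

x(t) = -C_1e^(3t), z(t) = 3C_1e^(3t) + C_2e^(-4t)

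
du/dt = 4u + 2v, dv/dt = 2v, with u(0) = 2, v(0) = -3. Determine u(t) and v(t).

u(t) = -e^(4t) + 3e^(2t), v(t) = -3e^(2t)

Coefficient matrix A = [[4, 2], [0, 2]].
Characteristic polynomial det(A - λI) = λ^2 - 6λ + 8 = 0.
Eigenvalues λ = 2, 4.
For λ=2: (A-λI) row 1 is [2, 2], so an eigenvector is (1, -1).
For λ=4: (A-λI) row 1 is [0, 2], so an eigenvector is (-1, 0).
General solution: K_1e^(2t)(1,-1) + K_2e^(4t)(-1,0).
Applying u(0)=2, v(0)=-3 gives K_1=3, K_2=1.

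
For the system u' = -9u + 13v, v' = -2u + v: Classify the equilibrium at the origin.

stable spiral

A = [[-9,13],[-2,1]]; det(A-λI) = λ^2 + 8λ + 17.
λ = -4 ± i: negative real part.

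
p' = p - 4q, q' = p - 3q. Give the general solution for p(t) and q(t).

Coefficient matrix A = [[1, -4], [1, -3]].
Characteristic polynomial det(A - λI) = λ^2 + 2λ + 1 = 0.
Single eigenvalue λ = -1 with algebraic multiplicity 2.
Eigenvector v = (2,1); generalized eigenvector w with (A-λI)w=v is (3,1).
General solution: e^(-t)[C_1·v + C_2·(t·v + w)].

p(t) = 2C_1e^(-t) + 2C_2te^(-t) + 3C_2e^(-t), q(t) = C_1e^(-t) + C_2te^(-t) + C_2e^(-t)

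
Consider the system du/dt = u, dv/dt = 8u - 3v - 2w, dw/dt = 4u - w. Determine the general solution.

Coefficient matrix A = [[1, 0, 0], [8, -3, -2], [4, 0, -1]].
det(A - λI) = 0 gives eigenvalues λ = -1, -3, 1.
For λ=-1: eigenvector (0,1,-1).
For λ=-3: eigenvector (0,1,0).
For λ=1: eigenvector (1,1,2).
General solution: K_1e^(-t)(0,1,-1) + K_2e^(-3t)(0,1,0) + K_3e^(t)(1,1,2).

u(t) = K_3e^(t), v(t) = K_1e^(-t) + K_2e^(-3t) + K_3e^(t), w(t) = -K_1e^(-t) + 2K_3e^(t)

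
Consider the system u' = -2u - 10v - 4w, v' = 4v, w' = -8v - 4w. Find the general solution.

u(t) = 2K_1e^(-4t) - K_2e^(4t) + K_3e^(-2t), v(t) = K_2e^(4t), w(t) = K_1e^(-4t) - K_2e^(4t)

Coefficient matrix A = [[-2, -10, -4], [0, 4, 0], [0, -8, -4]].
det(A - λI) = 0 gives eigenvalues λ = -4, 4, -2.
For λ=-4: eigenvector (2,0,1).
For λ=4: eigenvector (-1,1,-1).
For λ=-2: eigenvector (1,0,0).
General solution: K_1e^(-4t)(2,0,1) + K_2e^(4t)(-1,1,-1) + K_3e^(-2t)(1,0,0).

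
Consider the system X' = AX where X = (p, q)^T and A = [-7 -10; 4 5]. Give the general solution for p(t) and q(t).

Coefficient matrix A = [[-7, -10], [4, 5]].
Characteristic polynomial det(A - λI) = λ^2 + 2λ + 5 = 0.
Eigenvalues λ = -1 ± 2i (complex conjugate pair).
For λ=-1+2i: an eigenvector is (-1,1) - i(-2,1) = (-1 + 2i, 1 - i).
A real fundamental pair from Re and Im of e^((-1+2i)t)v: X_1 = e^(-t)(cos(2t)·(-1,1) + sin(2t)·(-2,1)), X_2 = e^(-t)(sin(2t)·(-1,1) - cos(2t)·(-2,1)).
General solution: C_1X_1 + C_2X_2.

p(t) = -2C_1e^(-t)sin(2t) - C_1e^(-t)cos(2t) - C_2e^(-t)sin(2t) + 2C_2e^(-t)cos(2t), q(t) = C_1e^(-t)sin(2t) + C_1e^(-t)cos(2t) + C_2e^(-t)sin(2t) - C_2e^(-t)cos(2t)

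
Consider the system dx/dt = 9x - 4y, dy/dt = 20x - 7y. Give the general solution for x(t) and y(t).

x(t) = c_1e^(t)cos(4t) + c_2e^(t)sin(4t), y(t) = c_1e^(t)sin(4t) + 2c_1e^(t)cos(4t) + 2c_2e^(t)sin(4t) - c_2e^(t)cos(4t)

Coefficient matrix A = [[9, -4], [20, -7]].
Characteristic polynomial det(A - λI) = λ^2 - 2λ + 17 = 0.
Eigenvalues λ = 1 ± 4i (complex conjugate pair).
For λ=1+4i: an eigenvector is (1,2) - i(0,1) = (1, 2 - i).
A real fundamental pair from Re and Im of e^((1+4i)t)v: X_1 = e^(t)(cos(4t)·(1,2) + sin(4t)·(0,1)), X_2 = e^(t)(sin(4t)·(1,2) - cos(4t)·(0,1)).
General solution: c_1X_1 + c_2X_2.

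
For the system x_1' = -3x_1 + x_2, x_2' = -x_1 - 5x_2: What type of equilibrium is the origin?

A = [[-3,1],[-1,-5]]; det(A-λI) = λ^2 + 8λ + 16.
repeated λ = -4 with a single eigenvector.

stable improper node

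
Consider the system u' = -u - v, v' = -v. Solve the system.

u(t) = c_1e^(-t) + c_2te^(-t) + c_2e^(-t), v(t) = -c_2e^(-t)

Coefficient matrix A = [[-1, -1], [0, -1]].
Characteristic polynomial det(A - λI) = λ^2 + 2λ + 1 = 0.
Single eigenvalue λ = -1 with algebraic multiplicity 2.
Eigenvector v = (1,0); generalized eigenvector w with (A-λI)w=v is (1,-1).
General solution: e^(-t)[c_1·v + c_2·(t·v + w)].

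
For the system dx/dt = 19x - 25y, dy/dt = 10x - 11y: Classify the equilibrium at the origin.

unstable spiral

A = [[19,-25],[10,-11]]; det(A-λI) = λ^2 - 8λ + 41.
λ = 4 ± 5i: positive real part.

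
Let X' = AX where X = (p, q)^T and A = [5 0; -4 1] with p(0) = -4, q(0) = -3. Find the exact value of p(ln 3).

A = [[5,0],[-4,1]]; eigenvalues λ = 5, 1.
Eigenvectors: (-1,1) for λ=5, (0,1) for λ=1.
From the initial condition, c_1 = 4, c_2 = -7.
p(ln 3) = (4)(3^5)(-1) + (-7)(3^1)(0) = -972.

-972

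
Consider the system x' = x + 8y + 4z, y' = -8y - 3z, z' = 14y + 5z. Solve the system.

x(t) = K_1e^(t) - 2K_2e^(-t), y(t) = -3K_2e^(-t) + K_3e^(-2t), z(t) = 7K_2e^(-t) - 2K_3e^(-2t)

Coefficient matrix A = [[1, 8, 4], [0, -8, -3], [0, 14, 5]].
det(A - λI) = 0 gives eigenvalues λ = 1, -1, -2.
For λ=1: eigenvector (1,0,0).
For λ=-1: eigenvector (-2,-3,7).
For λ=-2: eigenvector (0,1,-2).
General solution: K_1e^(t)(1,0,0) + K_2e^(-t)(-2,-3,7) + K_3e^(-2t)(0,1,-2).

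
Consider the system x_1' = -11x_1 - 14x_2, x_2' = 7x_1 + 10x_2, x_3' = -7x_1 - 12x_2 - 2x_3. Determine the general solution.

Coefficient matrix A = [[-11, -14, 0], [7, 10, 0], [-7, -12, -2]].
det(A - λI) = 0 gives eigenvalues λ = -4, -2, 3.
For λ=-4: eigenvector (2,-1,1).
For λ=-2: eigenvector (0,0,1).
For λ=3: eigenvector (-1,1,-1).
General solution: C_1e^(-4t)(2,-1,1) + C_2e^(-2t)(0,0,1) + C_3e^(3t)(-1,1,-1).

x_1(t) = 2C_1e^(-4t) - C_3e^(3t), x_2(t) = -C_1e^(-4t) + C_3e^(3t), x_3(t) = C_1e^(-4t) + C_2e^(-2t) - C_3e^(3t)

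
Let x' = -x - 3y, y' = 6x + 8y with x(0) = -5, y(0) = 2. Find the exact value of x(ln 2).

64

A = [[-1,-3],[6,8]]; eigenvalues λ = 5, 2.
Eigenvectors: (-1,2) for λ=5, (-1,1) for λ=2.
From the initial condition, c_1 = -3, c_2 = 8.
x(ln 2) = (-3)(2^5)(-1) + (8)(2^2)(-1) = 64.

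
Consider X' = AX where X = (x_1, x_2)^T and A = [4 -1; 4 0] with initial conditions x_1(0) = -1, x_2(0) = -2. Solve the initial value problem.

x_1(t) = -e^(2t), x_2(t) = -2e^(2t)

Coefficient matrix A = [[4, -1], [4, 0]].
Characteristic polynomial det(A - λI) = λ^2 - 4λ + 4 = 0.
Single eigenvalue λ = 2 with algebraic multiplicity 2.
Eigenvector v = (1,2); generalized eigenvector w with (A-λI)w=v is (1,1).
General solution: e^(2t)[c_1·v + c_2·(t·v + w)].
Applying x_1(0)=-1, x_2(0)=-2 gives c_1=-1, c_2=0.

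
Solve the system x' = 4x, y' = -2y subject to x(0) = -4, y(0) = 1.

Coefficient matrix A = [[4, 0], [0, -2]].
Characteristic polynomial det(A - λI) = λ^2 - 2λ - 8 = 0.
Eigenvalues λ = -2, 4.
For λ=-2: (A-λI) row 1 is [6, 0], so an eigenvector is (0, -1).
For λ=4: (A-λI) row 2 is [0, -6], so an eigenvector is (1, 0).
General solution: c_1e^(-2t)(0,-1) + c_2e^(4t)(1,0).
Applying x(0)=-4, y(0)=1 gives c_1=-1, c_2=-4.

x(t) = -4e^(4t), y(t) = e^(-2t)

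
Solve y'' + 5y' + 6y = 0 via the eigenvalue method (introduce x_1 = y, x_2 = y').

Let x_1 = y, x_2 = y'. Then x_1' = x_2 and x_2' = -6x_1 - 5x_2.
A = [[0,1],[-6,-5]]; det(A-λI) = λ^2 + 5λ + 6.
Eigenvalues λ = -3, -2 with eigenvectors (1,-3), (1,-2).

y(t) = K_1e^(-3t) + K_2e^(-2t)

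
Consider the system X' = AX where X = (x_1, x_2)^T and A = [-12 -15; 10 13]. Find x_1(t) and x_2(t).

Coefficient matrix A = [[-12, -15], [10, 13]].
Characteristic polynomial det(A - λI) = λ^2 - λ - 6 = 0.
Eigenvalues λ = 3, -2.
For λ=3: (A-λI) row 1 is [-15, -15], so an eigenvector is (1, -1).
For λ=-2: (A-λI) row 1 is [-10, -15], so an eigenvector is (-3, 2).
General solution: C_1e^(3t)(1,-1) + C_2e^(-2t)(-3,2).

x_1(t) = C_1e^(3t) - 3C_2e^(-2t), x_2(t) = -C_1e^(3t) + 2C_2e^(-2t)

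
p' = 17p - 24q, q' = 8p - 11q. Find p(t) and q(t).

p(t) = -2c_1e^(5t) + 3c_2e^(t), q(t) = -c_1e^(5t) + 2c_2e^(t)

Coefficient matrix A = [[17, -24], [8, -11]].
Characteristic polynomial det(A - λI) = λ^2 - 6λ + 5 = 0.
Eigenvalues λ = 5, 1.
For λ=5: (A-λI) row 1 is [12, -24], so an eigenvector is (-2, -1).
For λ=1: (A-λI) row 1 is [16, -24], so an eigenvector is (3, 2).
General solution: c_1e^(5t)(-2,-1) + c_2e^(t)(3,2).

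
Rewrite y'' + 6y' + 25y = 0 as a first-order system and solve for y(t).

Let x_1 = y, x_2 = y'. Then x_1' = x_2 and x_2' = -25x_1 - 6x_2.
A = [[0,1],[-25,-6]]; det(A-λI) = λ^2 + 6λ + 25.
Eigenvalues λ = -3 ± 4i.

y(t) = C_1e^(-3t)cos(4t) + C_2e^(-3t)sin(4t)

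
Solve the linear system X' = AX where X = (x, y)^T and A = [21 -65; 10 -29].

Coefficient matrix A = [[21, -65], [10, -29]].
Characteristic polynomial det(A - λI) = λ^2 + 8λ + 41 = 0.
Eigenvalues λ = -4 ± 5i (complex conjugate pair).
For λ=-4+5i: an eigenvector is (2,1) - i(-3,-1) = (2 + 3i, 1 + i).
A real fundamental pair from Re and Im of e^((-4+5i)t)v: X_1 = e^(-4t)(cos(5t)·(2,1) + sin(5t)·(-3,-1)), X_2 = e^(-4t)(sin(5t)·(2,1) - cos(5t)·(-3,-1)).
General solution: C_1X_1 + C_2X_2.

x(t) = -3C_1e^(-4t)sin(5t) + 2C_1e^(-4t)cos(5t) + 2C_2e^(-4t)sin(5t) + 3C_2e^(-4t)cos(5t), y(t) = -C_1e^(-4t)sin(5t) + C_1e^(-4t)cos(5t) + C_2e^(-4t)sin(5t) + C_2e^(-4t)cos(5t)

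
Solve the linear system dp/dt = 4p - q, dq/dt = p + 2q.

p(t) = K_1e^(3t) + K_2te^(3t), q(t) = K_1e^(3t) + K_2te^(3t) - K_2e^(3t)

Coefficient matrix A = [[4, -1], [1, 2]].
Characteristic polynomial det(A - λI) = λ^2 - 6λ + 9 = 0.
Single eigenvalue λ = 3 with algebraic multiplicity 2.
Eigenvector v = (1,1); generalized eigenvector w with (A-λI)w=v is (0,-1).
General solution: e^(3t)[K_1·v + K_2·(t·v + w)].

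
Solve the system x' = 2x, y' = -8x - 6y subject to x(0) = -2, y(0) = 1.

x(t) = -2e^(2t), y(t) = 2e^(2t) - e^(-6t)

Coefficient matrix A = [[2, 0], [-8, -6]].
Characteristic polynomial det(A - λI) = λ^2 + 4λ - 12 = 0.
Eigenvalues λ = 2, -6.
For λ=2: (A-λI) row 2 is [-8, -8], so an eigenvector is (1, -1).
For λ=-6: (A-λI) row 1 is [8, 0], so an eigenvector is (0, -1).
General solution: K_1e^(2t)(1,-1) + K_2e^(-6t)(0,-1).
Applying x(0)=-2, y(0)=1 gives K_1=-2, K_2=1.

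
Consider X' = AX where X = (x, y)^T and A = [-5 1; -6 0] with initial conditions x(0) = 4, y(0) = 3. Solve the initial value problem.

x(t) = -5e^(-2t) + 9e^(-3t), y(t) = -15e^(-2t) + 18e^(-3t)

Coefficient matrix A = [[-5, 1], [-6, 0]].
Characteristic polynomial det(A - λI) = λ^2 + 5λ + 6 = 0.
Eigenvalues λ = -3, -2.
For λ=-3: (A-λI) row 1 is [-2, 1], so an eigenvector is (1, 2).
For λ=-2: (A-λI) row 1 is [-3, 1], so an eigenvector is (-1, -3).
General solution: C_1e^(-3t)(1,2) + C_2e^(-2t)(-1,-3).
Applying x(0)=4, y(0)=3 gives C_1=9, C_2=5.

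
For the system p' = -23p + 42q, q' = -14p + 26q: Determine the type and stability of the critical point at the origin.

A = [[-23,42],[-14,26]]; det(A-λI) = λ^2 - 3λ - 10.
λ = 5, -2: opposite signs.

saddle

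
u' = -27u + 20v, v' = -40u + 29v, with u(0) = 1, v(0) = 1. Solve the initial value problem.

u(t) = -2e^(t)sin(4t) + e^(t)cos(4t), v(t) = -3e^(t)sin(4t) + e^(t)cos(4t)

Coefficient matrix A = [[-27, 20], [-40, 29]].
Characteristic polynomial det(A - λI) = λ^2 - 2λ + 17 = 0.
Eigenvalues λ = 1 ± 4i (complex conjugate pair).
For λ=1+4i: an eigenvector is (-1,-1) - i(2,3) = (-1 - 2i, -1 - 3i).
A real fundamental pair from Re and Im of e^((1+4i)t)v: X_1 = e^(t)(cos(4t)·(-1,-1) + sin(4t)·(2,3)), X_2 = e^(t)(sin(4t)·(-1,-1) - cos(4t)·(2,3)).
General solution: C_1X_1 + C_2X_2.
Applying u(0)=1, v(0)=1 gives C_1=-1, C_2=0.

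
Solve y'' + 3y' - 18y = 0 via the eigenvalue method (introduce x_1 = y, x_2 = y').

y(t) = K_1e^(-6t) + K_2e^(3t)

Let x_1 = y, x_2 = y'. Then x_1' = x_2 and x_2' = 18x_1 - 3x_2.
A = [[0,1],[18,-3]]; det(A-λI) = λ^2 + 3λ - 18.
Eigenvalues λ = -6, 3 with eigenvectors (1,-6), (1,3).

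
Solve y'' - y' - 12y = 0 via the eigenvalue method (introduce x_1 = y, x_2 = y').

Let x_1 = y, x_2 = y'. Then x_1' = x_2 and x_2' = 12x_1 + x_2.
A = [[0,1],[12,1]]; det(A-λI) = λ^2 - λ - 12.
Eigenvalues λ = -3, 4 with eigenvectors (1,-3), (1,4).

y(t) = C_1e^(-3t) + C_2e^(4t)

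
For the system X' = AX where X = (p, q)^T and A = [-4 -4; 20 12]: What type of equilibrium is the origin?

unstable spiral

A = [[-4,-4],[20,12]]; det(A-λI) = λ^2 - 8λ + 32.
λ = 4 ± 4i: positive real part.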